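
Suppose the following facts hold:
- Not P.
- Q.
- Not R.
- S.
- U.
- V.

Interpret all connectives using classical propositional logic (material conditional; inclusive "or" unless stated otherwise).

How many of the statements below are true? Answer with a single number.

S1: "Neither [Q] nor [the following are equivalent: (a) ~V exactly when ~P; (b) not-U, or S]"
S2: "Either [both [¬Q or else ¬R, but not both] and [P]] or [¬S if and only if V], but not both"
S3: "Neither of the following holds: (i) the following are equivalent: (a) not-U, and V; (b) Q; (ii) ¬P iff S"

S1: Formalization: Q nor ((~V <-> ~P) <-> (~U | S))

~V = ~T = F
~P = ~F = T
~V <-> ~P = F <-> T = F
~U = ~T = F
~U | S = F | T = T
(~V <-> ~P) <-> (~U | S) = F <-> T = F
Q nor ((~V <-> ~P) <-> (~U | S)) = T nor F = F
So S1 is false.

S2: Parsed as ((~Q xor ~R) & P) xor (~S <-> V)

~Q = ~T = F
~R = ~F = T
~Q xor ~R = F xor T = T
(~Q xor ~R) & P = T & F = F
~S = ~T = F
~S <-> V = F <-> T = F
((~Q xor ~R) & P) xor (~S <-> V) = F xor F = F
Thus S2 is false.

S3: Formalization: ((~U & V) <-> Q) nor (~P <-> S)

~U = ~T = F
~U & V = F & T = F
(~U & V) <-> Q = F <-> T = F
~P = ~F = T
~P <-> S = T <-> T = T
((~U & V) <-> Q) nor (~P <-> S) = F nor T = F
So S3 is false.

True statements: 0 (none).

0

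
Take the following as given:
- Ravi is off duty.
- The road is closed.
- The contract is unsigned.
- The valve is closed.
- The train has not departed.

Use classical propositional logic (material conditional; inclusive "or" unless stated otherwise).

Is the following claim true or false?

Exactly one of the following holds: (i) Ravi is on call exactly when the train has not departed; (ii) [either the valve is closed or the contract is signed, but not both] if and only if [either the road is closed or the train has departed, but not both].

True.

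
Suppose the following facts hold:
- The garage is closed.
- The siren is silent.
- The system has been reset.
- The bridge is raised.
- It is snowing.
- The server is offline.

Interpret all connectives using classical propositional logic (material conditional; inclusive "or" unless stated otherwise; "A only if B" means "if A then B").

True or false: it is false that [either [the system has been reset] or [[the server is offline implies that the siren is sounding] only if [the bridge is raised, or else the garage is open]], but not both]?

True.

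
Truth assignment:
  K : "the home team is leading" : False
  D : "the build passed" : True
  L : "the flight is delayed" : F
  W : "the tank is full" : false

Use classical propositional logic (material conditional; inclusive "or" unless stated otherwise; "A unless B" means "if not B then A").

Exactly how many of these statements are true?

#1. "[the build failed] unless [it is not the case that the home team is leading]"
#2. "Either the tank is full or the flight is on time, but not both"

#1: In symbols: ~D | ~K

~D = ~T = F
~K = ~F = T
~D | ~K = F | T = T
Thus #1 is true.

#2: Parsed as W xor ~L

~L = ~F = T
W xor ~L = F xor T = T
Hence #2 is true.

2 of the 2 statements are true.

2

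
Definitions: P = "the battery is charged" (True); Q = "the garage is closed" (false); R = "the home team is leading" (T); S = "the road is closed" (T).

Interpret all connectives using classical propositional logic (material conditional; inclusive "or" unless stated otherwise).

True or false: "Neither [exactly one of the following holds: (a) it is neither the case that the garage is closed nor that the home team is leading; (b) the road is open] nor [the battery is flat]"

True.

Values: Q=F, R=T, S=T, P=T.
Parsed as ((Q nor R) xor ~S) nor ~P

Q nor R = F nor T = F
~S = ~T = F
(Q nor R) xor ~S = F xor F = F
~P = ~T = F
((Q nor R) xor ~S) nor ~P = F nor F = T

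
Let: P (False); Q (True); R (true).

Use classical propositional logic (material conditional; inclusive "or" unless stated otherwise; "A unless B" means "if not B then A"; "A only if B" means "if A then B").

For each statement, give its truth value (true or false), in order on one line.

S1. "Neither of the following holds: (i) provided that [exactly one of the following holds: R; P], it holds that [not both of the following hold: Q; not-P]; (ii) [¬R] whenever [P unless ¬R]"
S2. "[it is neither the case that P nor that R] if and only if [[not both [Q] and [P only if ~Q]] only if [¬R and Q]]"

S1: In symbols: ((R xor P) -> (Q nand not P)) nor ((P or not R) -> not R)

R xor P = True xor False = True
not P = not False = True
Q nand not P = True nand True = False
(R xor P) -> (Q nand not P) = True -> False = False
not R = not True = False
P or not R = False or False = False
not R = not True = False
(P or not R) -> not R = False -> False = True
((R xor P) -> (Q nand not P)) nor ((P or not R) -> not R) = False nor True = False
Thus S1 is false.

S2: This is (P nor R) iff ((Q nand (P -> not Q)) -> (not R and Q)).

P nor R = False nor True = False
not Q = not True = False
P -> not Q = False -> False = True
Q nand (P -> not Q) = True nand True = False
not R = not True = False
not R and Q = False and True = False
(Q nand (P -> not Q)) -> (not R and Q) = False -> False = True
(P nor R) iff ((Q nand (P -> not Q)) -> (not R and Q)) = False iff True = False
So S2 is false.

S1 F; S2 F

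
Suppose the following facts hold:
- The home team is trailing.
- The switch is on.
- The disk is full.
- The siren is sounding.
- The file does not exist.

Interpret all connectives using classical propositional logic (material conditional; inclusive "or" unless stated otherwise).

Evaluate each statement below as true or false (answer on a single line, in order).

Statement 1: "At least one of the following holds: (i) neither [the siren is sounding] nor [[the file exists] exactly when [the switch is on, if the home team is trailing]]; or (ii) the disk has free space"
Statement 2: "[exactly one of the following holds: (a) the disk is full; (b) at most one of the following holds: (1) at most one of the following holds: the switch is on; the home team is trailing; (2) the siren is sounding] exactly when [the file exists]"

Let U = "the siren is sounding" (T), N = "the file exists" (F), K = "the home team is leading" (F), S = "the switch is on" (T), Q = "the disk is full" (T).

Statement 1: In symbols: (U nor (N <-> (~K -> S))) | ~Q

~K = ~F = T
~K -> S = T -> T = T
N <-> (~K -> S) = F <-> T = F
U nor (N <-> (~K -> S)) = T nor F = F
~Q = ~T = F
(U nor (N <-> (~K -> S))) | ~Q = F | F = F
Hence Statement 1 is false.

Statement 2: This is (Q xor ((S nand ~K) nand U)) <-> N.

~K = ~F = T
S nand ~K = T nand T = F
(S nand ~K) nand U = F nand T = T
Q xor ((S nand ~K) nand U) = T xor T = F
(Q xor ((S nand ~K) nand U)) <-> N = F <-> F = T
Hence Statement 2 is true.

Statement 1 F / Statement 2 T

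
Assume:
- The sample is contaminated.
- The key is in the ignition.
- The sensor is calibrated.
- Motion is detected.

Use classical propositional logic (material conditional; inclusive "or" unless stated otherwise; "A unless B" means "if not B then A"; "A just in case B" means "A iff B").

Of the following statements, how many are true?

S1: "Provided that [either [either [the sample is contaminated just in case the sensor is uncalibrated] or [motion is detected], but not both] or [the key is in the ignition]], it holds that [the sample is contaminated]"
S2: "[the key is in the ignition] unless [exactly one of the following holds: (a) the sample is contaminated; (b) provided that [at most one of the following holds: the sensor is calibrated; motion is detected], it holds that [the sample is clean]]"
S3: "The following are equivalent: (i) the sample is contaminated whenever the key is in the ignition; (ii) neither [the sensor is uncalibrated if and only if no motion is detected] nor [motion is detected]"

2

Let P = "the sample is contaminated" (True), R = "the sensor is calibrated" (True), S = "motion is detected" (True), Q = "the key is in the ignition" (True).

S1: Parsed as (((P iff not R) xor S) or Q) -> P

not R = not True = False
P iff not R = True iff False = False
(P iff not R) xor S = False xor True = True
((P iff not R) xor S) or Q = True or True = True
(((P iff not R) xor S) or Q) -> P = True -> True = True
Thus S1 is true.

S2: In symbols: Q or (P xor ((R nand S) -> not P))

R nand S = True nand True = False
not P = not True = False
(R nand S) -> not P = False -> False = True
P xor ((R nand S) -> not P) = True xor True = False
Q or (P xor ((R nand S) -> not P)) = True or False = True
Thus S2 is true.

S3: Parsed as (Q -> P) iff ((not R iff not S) nor S)

Q -> P = True -> True = True
not R = not True = False
not S = not True = False
not R iff not S = False iff False = True
(not R iff not S) nor S = True nor True = False
(Q -> P) iff ((not R iff not S) nor S) = True iff False = False
Thus S3 is false.

True statements: 2 (S1, S2).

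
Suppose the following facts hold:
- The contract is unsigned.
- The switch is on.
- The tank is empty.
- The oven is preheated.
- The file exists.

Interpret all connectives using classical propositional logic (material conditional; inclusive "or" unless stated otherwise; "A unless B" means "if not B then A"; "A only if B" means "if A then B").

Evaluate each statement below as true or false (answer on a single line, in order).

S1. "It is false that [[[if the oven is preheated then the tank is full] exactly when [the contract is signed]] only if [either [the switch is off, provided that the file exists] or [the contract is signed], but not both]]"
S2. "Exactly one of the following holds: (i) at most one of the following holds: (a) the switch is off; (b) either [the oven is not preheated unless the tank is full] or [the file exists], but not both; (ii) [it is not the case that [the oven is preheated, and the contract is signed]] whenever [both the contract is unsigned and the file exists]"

Let S = "the oven is preheated" (T), R = "the tank is full" (F), P = "the contract is signed" (F), U = "the file exists" (T), Q = "the switch is on" (T).

S1: Parsed as ¬(((S → R) ↔ P) → ((U → ¬Q) ⊕ P))

S → R = T → F = F
(S → R) ↔ P = F ↔ F = T
¬Q = ¬T = F
U → ¬Q = T → F = F
(U → ¬Q) ⊕ P = F ⊕ F = F
((S → R) ↔ P) → ((U → ¬Q) ⊕ P) = T → F = F
¬(((S → R) ↔ P) → ((U → ¬Q) ⊕ P)) = ¬F = T
Hence S1 is true.

S2: This is (¬Q ↑ ((¬S ∨ R) ⊕ U)) ⊕ ((¬P ∧ U) → ¬(S ∧ P)).

¬Q = ¬T = F
¬S = ¬T = F
¬S ∨ R = F ∨ F = F
(¬S ∨ R) ⊕ U = F ⊕ T = T
¬Q ↑ ((¬S ∨ R) ⊕ U) = F ↑ T = T
¬P = ¬F = T
¬P ∧ U = T ∧ T = T
S ∧ P = T ∧ F = F
¬(S ∧ P) = ¬F = T
(¬P ∧ U) → ¬(S ∧ P) = T → T = T
(¬Q ↑ ((¬S ∨ R) ⊕ U)) ⊕ ((¬P ∧ U) → ¬(S ∧ P)) = T ⊕ T = F
So S2 is false.

S1 True; S2 False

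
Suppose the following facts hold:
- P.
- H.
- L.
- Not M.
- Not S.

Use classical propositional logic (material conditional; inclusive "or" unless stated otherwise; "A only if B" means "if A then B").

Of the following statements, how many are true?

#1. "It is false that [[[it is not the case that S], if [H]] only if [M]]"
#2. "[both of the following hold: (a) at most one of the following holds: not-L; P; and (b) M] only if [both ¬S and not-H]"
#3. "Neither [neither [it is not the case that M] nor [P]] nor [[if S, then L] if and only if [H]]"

2

#1: In symbols: ¬((H → ¬S) → M)

¬S = ¬F = T
H → ¬S = T → T = T
(H → ¬S) → M = T → F = F
¬((H → ¬S) → M) = ¬F = T
Thus #1 is true.

#2: This is ((¬L ↑ P) ∧ M) → (¬S ∧ ¬H).

¬L = ¬T = F
¬L ↑ P = F ↑ T = T
(¬L ↑ P) ∧ M = T ∧ F = F
¬S = ¬F = T
¬H = ¬T = F
¬S ∧ ¬H = T ∧ F = F
((¬L ↑ P) ∧ M) → (¬S ∧ ¬H) = F → F = T
Hence #2 is true.

#3: Parsed as (¬M ↓ P) ↓ ((S → L) ↔ H)

¬M = ¬F = T
¬M ↓ P = T ↓ T = F
S → L = F → T = T
(S → L) ↔ H = T ↔ T = T
(¬M ↓ P) ↓ ((S → L) ↔ H) = F ↓ T = F
Thus #3 is false.

Count: 2.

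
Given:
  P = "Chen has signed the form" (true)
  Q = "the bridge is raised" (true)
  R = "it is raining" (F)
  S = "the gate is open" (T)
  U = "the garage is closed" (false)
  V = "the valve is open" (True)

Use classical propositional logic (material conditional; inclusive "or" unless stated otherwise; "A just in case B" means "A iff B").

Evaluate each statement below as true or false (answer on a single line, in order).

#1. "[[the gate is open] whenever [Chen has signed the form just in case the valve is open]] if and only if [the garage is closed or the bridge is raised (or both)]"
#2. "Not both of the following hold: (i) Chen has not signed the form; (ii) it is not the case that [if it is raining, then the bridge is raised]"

#1: Formalization: ((P iff V) -> S) iff (U or Q)

P iff V = True iff True = True
(P iff V) -> S = True -> True = True
U or Q = False or True = True
((P iff V) -> S) iff (U or Q) = True iff True = True
Thus #1 is true.

#2: In symbols: not P nand not (R -> Q)

not P = not True = False
R -> Q = False -> True = True
not (R -> Q) = not True = False
not P nand not (R -> Q) = False nand False = True
Thus #2 is true.

#1 True, #2 True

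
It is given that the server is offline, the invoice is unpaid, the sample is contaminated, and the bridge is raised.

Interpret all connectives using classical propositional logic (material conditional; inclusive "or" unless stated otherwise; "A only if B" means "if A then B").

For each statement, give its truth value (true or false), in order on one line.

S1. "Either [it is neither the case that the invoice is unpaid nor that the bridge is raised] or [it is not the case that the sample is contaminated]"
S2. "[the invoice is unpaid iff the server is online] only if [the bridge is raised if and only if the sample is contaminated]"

Let Q = "the invoice is paid" (False), S = "the bridge is raised" (True), R = "the sample is contaminated" (True), P = "the server is online" (False).

S1: This is (not Q nor S) or not R.

not Q = not False = True
not Q nor S = True nor True = False
not R = not True = False
(not Q nor S) or not R = False or False = False
Hence S1 is false.

S2: Parsed as (not Q iff P) -> (S iff R)

not Q = not False = True
not Q iff P = True iff False = False
S iff R = True iff True = True
(not Q iff P) -> (S iff R) = False -> True = True
So S2 is true.

S1 F / S2 T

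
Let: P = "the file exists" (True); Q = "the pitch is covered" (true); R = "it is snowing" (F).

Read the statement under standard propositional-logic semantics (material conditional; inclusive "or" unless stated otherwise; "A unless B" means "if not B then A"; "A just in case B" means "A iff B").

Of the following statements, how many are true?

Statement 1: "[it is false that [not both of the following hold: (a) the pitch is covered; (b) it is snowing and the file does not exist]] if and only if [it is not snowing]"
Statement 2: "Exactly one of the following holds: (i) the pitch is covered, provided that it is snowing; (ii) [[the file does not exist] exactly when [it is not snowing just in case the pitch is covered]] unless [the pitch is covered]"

0

Statement 1: This is not (Q nand (R and not P)) iff not R.

not P = not True = False
R and not P = False and False = False
Q nand (R and not P) = True nand False = True
not (Q nand (R and not P)) = not True = False
not R = not False = True
not (Q nand (R and not P)) iff not R = False iff True = False
So Statement 1 is false.

Statement 2: Formalization: (R -> Q) xor ((not P iff (not R iff Q)) or Q)

R -> Q = False -> True = True
not P = not True = False
not R = not False = True
not R iff Q = True iff True = True
not P iff (not R iff Q) = False iff True = False
(not P iff (not R iff Q)) or Q = False or True = True
(R -> Q) xor ((not P iff (not R iff Q)) or Q) = True xor True = False
So Statement 2 is false.

True statements: 0 (none).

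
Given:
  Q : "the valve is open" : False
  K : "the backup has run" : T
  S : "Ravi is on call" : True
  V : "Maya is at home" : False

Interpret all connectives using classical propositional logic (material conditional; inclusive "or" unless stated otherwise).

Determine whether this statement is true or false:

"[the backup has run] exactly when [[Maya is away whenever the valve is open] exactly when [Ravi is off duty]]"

false

In symbols: K ↔ ((Q → ¬V) ↔ ¬S)

¬V = ¬F = T
Q → ¬V = F → T = T
¬S = ¬T = F
(Q → ¬V) ↔ ¬S = T ↔ F = F
K ↔ ((Q → ¬V) ↔ ¬S) = T ↔ F = F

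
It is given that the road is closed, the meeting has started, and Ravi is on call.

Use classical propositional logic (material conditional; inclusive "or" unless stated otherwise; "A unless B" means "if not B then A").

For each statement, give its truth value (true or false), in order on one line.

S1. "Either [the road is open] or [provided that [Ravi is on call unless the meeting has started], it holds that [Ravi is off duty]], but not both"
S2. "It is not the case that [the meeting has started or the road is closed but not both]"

S1 False, S2 True

Let P = "the road is closed" (T), R = "Ravi is on call" (T), Q = "the meeting has started" (T).

S1: Formalization: ~P xor ((R | Q) -> ~R)

~P = ~T = F
R | Q = T | T = T
~R = ~T = F
(R | Q) -> ~R = T -> F = F
~P xor ((R | Q) -> ~R) = F xor F = F
Hence S1 is false.

S2: This is ~(Q xor P).

Q xor P = T xor T = F
~(Q xor P) = ~F = T
Hence S2 is true.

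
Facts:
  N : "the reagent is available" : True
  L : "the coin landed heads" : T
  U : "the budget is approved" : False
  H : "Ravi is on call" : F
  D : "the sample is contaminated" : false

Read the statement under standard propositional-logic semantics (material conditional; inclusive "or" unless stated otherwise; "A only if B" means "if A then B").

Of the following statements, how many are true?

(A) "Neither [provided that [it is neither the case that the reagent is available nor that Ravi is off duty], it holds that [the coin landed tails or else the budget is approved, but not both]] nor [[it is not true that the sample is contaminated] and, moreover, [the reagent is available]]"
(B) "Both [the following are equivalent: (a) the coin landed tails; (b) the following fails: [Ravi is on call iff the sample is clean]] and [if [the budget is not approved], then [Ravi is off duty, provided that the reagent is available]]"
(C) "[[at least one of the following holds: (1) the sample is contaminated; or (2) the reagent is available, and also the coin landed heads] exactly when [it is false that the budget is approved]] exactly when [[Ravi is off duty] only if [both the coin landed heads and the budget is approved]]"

(A): Formalization: ((N ↓ ¬H) → (¬L ⊕ U)) ↓ (¬D ∧ N)

¬H = ¬F = T
N ↓ ¬H = T ↓ T = F
¬L = ¬T = F
¬L ⊕ U = F ⊕ F = F
(N ↓ ¬H) → (¬L ⊕ U) = F → F = T
¬D = ¬F = T
¬D ∧ N = T ∧ T = T
((N ↓ ¬H) → (¬L ⊕ U)) ↓ (¬D ∧ N) = T ↓ T = F
Hence (A) is false.

(B): Formalization: (¬L ↔ ¬(H ↔ ¬D)) ∧ (¬U → (N → ¬H))

¬L = ¬T = F
¬D = ¬F = T
H ↔ ¬D = F ↔ T = F
¬(H ↔ ¬D) = ¬F = T
¬L ↔ ¬(H ↔ ¬D) = F ↔ T = F
¬U = ¬F = T
¬H = ¬F = T
N → ¬H = T → T = T
¬U → (N → ¬H) = T → T = T
(¬L ↔ ¬(H ↔ ¬D)) ∧ (¬U → (N → ¬H)) = F ∧ T = F
Thus (B) is false.

(C): Parsed as ((D ∨ (N ∧ L)) ↔ ¬U) ↔ (¬H → (L ∧ U))

N ∧ L = T ∧ T = T
D ∨ (N ∧ L) = F ∨ T = T
¬U = ¬F = T
(D ∨ (N ∧ L)) ↔ ¬U = T ↔ T = T
¬H = ¬F = T
L ∧ U = T ∧ F = F
¬H → (L ∧ U) = T → F = F
((D ∨ (N ∧ L)) ↔ ¬U) ↔ (¬H → (L ∧ U)) = T ↔ F = F
So (C) is false.

True statements: 0 (none).

0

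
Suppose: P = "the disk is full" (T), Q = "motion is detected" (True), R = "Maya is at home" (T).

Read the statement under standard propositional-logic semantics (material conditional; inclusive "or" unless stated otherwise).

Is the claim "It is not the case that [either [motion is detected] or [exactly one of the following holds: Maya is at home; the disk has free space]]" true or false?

Formalization: not (Q or (R xor not P))

not P = not True = False
R xor not P = True xor False = True
Q or (R xor not P) = True or True = True
not (Q or (R xor not P)) = not True = False

The statement is false.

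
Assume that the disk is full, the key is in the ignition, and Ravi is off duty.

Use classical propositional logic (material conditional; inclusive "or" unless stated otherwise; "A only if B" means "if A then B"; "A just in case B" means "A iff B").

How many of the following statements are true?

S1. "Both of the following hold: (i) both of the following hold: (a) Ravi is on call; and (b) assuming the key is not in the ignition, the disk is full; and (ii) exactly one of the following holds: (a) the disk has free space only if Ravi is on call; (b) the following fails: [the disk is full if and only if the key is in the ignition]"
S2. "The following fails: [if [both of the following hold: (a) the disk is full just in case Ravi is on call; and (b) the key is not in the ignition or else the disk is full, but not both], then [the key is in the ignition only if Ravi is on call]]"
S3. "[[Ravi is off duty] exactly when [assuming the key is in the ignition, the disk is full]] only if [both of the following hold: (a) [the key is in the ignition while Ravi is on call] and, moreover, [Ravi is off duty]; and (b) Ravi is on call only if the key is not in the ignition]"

0

Let R = "Ravi is on call" (F), P = "the key is in the ignition" (T), L = "the disk is full" (T).

S1: Parsed as (R ∧ (¬P → L)) ∧ ((¬L → R) ⊕ ¬(L ↔ P))

¬P = ¬T = F
¬P → L = F → T = T
R ∧ (¬P → L) = F ∧ T = F
¬L = ¬T = F
¬L → R = F → F = T
L ↔ P = T ↔ T = T
¬(L ↔ P) = ¬T = F
(¬L → R) ⊕ ¬(L ↔ P) = T ⊕ F = T
(R ∧ (¬P → L)) ∧ ((¬L → R) ⊕ ¬(L ↔ P)) = F ∧ T = F
So S1 is false.

S2: Formalization: ¬(((L ↔ R) ∧ (¬P ⊕ L)) → (P → R))

L ↔ R = T ↔ F = F
¬P = ¬T = F
¬P ⊕ L = F ⊕ T = T
(L ↔ R) ∧ (¬P ⊕ L) = F ∧ T = F
P → R = T → F = F
((L ↔ R) ∧ (¬P ⊕ L)) → (P → R) = F → F = T
¬(((L ↔ R) ∧ (¬P ⊕ L)) → (P → R)) = ¬T = F
So S2 is false.

S3: Formalization: (¬R ↔ (P → L)) → (((P ∧ R) ∧ ¬R) ∧ (R → ¬P))

¬R = ¬F = T
P → L = T → T = T
¬R ↔ (P → L) = T ↔ T = T
P ∧ R = T ∧ F = F
¬R = ¬F = T
(P ∧ R) ∧ ¬R = F ∧ T = F
¬P = ¬T = F
R → ¬P = F → F = T
((P ∧ R) ∧ ¬R) ∧ (R → ¬P) = F ∧ T = F
(¬R ↔ (P → L)) → (((P ∧ R) ∧ ¬R) ∧ (R → ¬P)) = T → F = F
Hence S3 is false.

0 of the 3 statements are true (none).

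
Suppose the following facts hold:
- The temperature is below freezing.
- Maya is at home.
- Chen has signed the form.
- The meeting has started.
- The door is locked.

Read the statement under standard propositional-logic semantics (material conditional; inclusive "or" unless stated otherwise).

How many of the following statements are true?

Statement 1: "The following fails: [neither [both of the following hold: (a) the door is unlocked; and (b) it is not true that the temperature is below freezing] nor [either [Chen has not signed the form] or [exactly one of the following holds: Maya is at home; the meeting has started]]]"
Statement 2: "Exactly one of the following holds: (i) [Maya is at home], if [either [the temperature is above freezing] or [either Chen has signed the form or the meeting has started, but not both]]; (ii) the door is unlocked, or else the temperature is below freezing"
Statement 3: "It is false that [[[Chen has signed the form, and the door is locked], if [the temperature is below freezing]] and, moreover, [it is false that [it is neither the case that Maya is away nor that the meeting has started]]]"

Let U = "the door is locked" (T), P = "the temperature is below freezing" (T), R = "Chen has signed the form" (T), Q = "Maya is at home" (T), S = "the meeting has started" (T).

Statement 1: Formalization: ¬((¬U ∧ ¬P) ↓ (¬R ∨ (Q ⊕ S)))

¬U = ¬T = F
¬P = ¬T = F
¬U ∧ ¬P = F ∧ F = F
¬R = ¬T = F
Q ⊕ S = T ⊕ T = F
¬R ∨ (Q ⊕ S) = F ∨ F = F
(¬U ∧ ¬P) ↓ (¬R ∨ (Q ⊕ S)) = F ↓ F = T
¬((¬U ∧ ¬P) ↓ (¬R ∨ (Q ⊕ S))) = ¬T = F
So Statement 1 is false.

Statement 2: Parsed as ((¬P ∨ (R ⊕ S)) → Q) ⊕ (¬U ∨ P)

¬P = ¬T = F
R ⊕ S = T ⊕ T = F
¬P ∨ (R ⊕ S) = F ∨ F = F
(¬P ∨ (R ⊕ S)) → Q = F → T = T
¬U = ¬T = F
¬U ∨ P = F ∨ T = T
((¬P ∨ (R ⊕ S)) → Q) ⊕ (¬U ∨ P) = T ⊕ T = F
So Statement 2 is false.

Statement 3: Parsed as ¬((P → (R ∧ U)) ∧ ¬(¬Q ↓ S))

R ∧ U = T ∧ T = T
P → (R ∧ U) = T → T = T
¬Q = ¬T = F
¬Q ↓ S = F ↓ T = F
¬(¬Q ↓ S) = ¬F = T
(P → (R ∧ U)) ∧ ¬(¬Q ↓ S) = T ∧ T = T
¬((P → (R ∧ U)) ∧ ¬(¬Q ↓ S)) = ¬T = F
Thus Statement 3 is false.

0 of the 3 statements are true (none).

0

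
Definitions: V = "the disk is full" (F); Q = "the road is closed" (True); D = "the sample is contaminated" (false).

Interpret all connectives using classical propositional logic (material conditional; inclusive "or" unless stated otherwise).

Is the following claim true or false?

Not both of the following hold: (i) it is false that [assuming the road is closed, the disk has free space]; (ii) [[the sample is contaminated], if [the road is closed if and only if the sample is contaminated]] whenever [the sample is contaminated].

The statement is true.

In symbols: ~(Q -> ~V) nand (D -> ((Q <-> D) -> D))

~V = ~F = T
Q -> ~V = T -> T = T
~(Q -> ~V) = ~T = F
Q <-> D = T <-> F = F
(Q <-> D) -> D = F -> F = T
D -> ((Q <-> D) -> D) = F -> T = T
~(Q -> ~V) nand (D -> ((Q <-> D) -> D)) = F nand T = T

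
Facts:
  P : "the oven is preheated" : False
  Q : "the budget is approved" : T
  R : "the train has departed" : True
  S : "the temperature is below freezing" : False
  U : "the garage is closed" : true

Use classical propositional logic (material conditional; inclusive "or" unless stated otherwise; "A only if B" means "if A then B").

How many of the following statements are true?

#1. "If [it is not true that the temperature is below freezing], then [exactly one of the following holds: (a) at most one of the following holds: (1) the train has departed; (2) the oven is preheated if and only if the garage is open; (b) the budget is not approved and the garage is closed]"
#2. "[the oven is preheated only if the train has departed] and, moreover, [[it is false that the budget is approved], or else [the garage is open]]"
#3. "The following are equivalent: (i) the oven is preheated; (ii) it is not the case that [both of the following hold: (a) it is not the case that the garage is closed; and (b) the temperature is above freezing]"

#1: Parsed as ~S -> ((R nand (P <-> ~U)) xor (~Q & U))

~S = ~F = T
~U = ~T = F
P <-> ~U = F <-> F = T
R nand (P <-> ~U) = T nand T = F
~Q = ~T = F
~Q & U = F & T = F
(R nand (P <-> ~U)) xor (~Q & U) = F xor F = F
~S -> ((R nand (P <-> ~U)) xor (~Q & U)) = T -> F = F
So #1 is false.

#2: Parsed as (P -> R) & (~Q | ~U)

P -> R = F -> T = T
~Q = ~T = F
~U = ~T = F
~Q | ~U = F | F = F
(P -> R) & (~Q | ~U) = T & F = F
So #2 is false.

#3: Parsed as P <-> ~(~U & ~S)

~U = ~T = F
~S = ~F = T
~U & ~S = F & T = F
~(~U & ~S) = ~F = T
P <-> ~(~U & ~S) = F <-> T = F
So #3 is false.

Count: 0.

0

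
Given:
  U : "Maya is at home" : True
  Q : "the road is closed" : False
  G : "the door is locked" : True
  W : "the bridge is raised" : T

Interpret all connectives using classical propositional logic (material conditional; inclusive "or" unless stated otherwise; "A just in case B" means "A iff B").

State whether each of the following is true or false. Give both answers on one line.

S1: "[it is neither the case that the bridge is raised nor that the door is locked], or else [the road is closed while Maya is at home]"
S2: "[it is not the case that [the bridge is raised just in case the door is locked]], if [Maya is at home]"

S1: In symbols: (W ↓ G) ∨ (Q ∧ U)

W ↓ G = T ↓ T = F
Q ∧ U = F ∧ T = F
(W ↓ G) ∨ (Q ∧ U) = F ∨ F = F
So S1 is false.

S2: Parsed as U → ¬(W ↔ G)

W ↔ G = T ↔ T = T
¬(W ↔ G) = ¬T = F
U → ¬(W ↔ G) = T → F = F
Thus S2 is false.

S1 F / S2 F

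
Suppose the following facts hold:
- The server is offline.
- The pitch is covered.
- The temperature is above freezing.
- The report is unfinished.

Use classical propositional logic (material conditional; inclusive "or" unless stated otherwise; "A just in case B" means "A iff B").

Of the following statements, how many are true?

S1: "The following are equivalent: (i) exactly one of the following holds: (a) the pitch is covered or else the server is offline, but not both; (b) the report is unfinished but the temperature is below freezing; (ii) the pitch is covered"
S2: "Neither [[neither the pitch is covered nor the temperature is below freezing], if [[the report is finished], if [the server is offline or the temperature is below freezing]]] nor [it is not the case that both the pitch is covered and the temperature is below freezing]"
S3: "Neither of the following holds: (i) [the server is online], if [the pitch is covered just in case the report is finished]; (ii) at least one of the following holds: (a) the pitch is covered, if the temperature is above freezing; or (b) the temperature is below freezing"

0

Let Q = "the pitch is covered" (T), P = "the server is online" (F), S = "the report is finished" (F), R = "the temperature is below freezing" (F).

S1: Formalization: ((Q ⊕ ¬P) ⊕ (¬S ∧ R)) ↔ Q

¬P = ¬F = T
Q ⊕ ¬P = T ⊕ T = F
¬S = ¬F = T
¬S ∧ R = T ∧ F = F
(Q ⊕ ¬P) ⊕ (¬S ∧ R) = F ⊕ F = F
((Q ⊕ ¬P) ⊕ (¬S ∧ R)) ↔ Q = F ↔ T = F
Thus S1 is false.

S2: In symbols: (((¬P ∨ R) → S) → (Q ↓ R)) ↓ (Q ↑ R)

¬P = ¬F = T
¬P ∨ R = T ∨ F = T
(¬P ∨ R) → S = T → F = F
Q ↓ R = T ↓ F = F
((¬P ∨ R) → S) → (Q ↓ R) = F → F = T
Q ↑ R = T ↑ F = T
(((¬P ∨ R) → S) → (Q ↓ R)) ↓ (Q ↑ R) = T ↓ T = F
Hence S2 is false.

S3: Parsed as ((Q ↔ S) → P) ↓ ((¬R → Q) ∨ R)

Q ↔ S = T ↔ F = F
(Q ↔ S) → P = F → F = T
¬R = ¬F = T
¬R → Q = T → T = T
(¬R → Q) ∨ R = T ∨ F = T
((Q ↔ S) → P) ↓ ((¬R → Q) ∨ R) = T ↓ T = F
So S3 is false.

0 of the 3 statements are true (none).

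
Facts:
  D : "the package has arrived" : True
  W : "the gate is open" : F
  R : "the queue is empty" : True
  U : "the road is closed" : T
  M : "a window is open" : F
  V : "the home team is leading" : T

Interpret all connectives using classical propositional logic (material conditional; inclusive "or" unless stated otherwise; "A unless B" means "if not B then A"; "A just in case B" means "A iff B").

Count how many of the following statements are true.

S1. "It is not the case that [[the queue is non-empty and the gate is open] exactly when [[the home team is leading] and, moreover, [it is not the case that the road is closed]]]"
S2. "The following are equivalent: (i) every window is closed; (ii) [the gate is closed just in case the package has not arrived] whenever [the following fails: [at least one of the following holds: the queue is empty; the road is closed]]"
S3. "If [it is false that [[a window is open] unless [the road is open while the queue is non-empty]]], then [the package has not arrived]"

S1: Parsed as ~((~R & W) <-> (V & ~U))

~R = ~T = F
~R & W = F & F = F
~U = ~T = F
V & ~U = T & F = F
(~R & W) <-> (V & ~U) = F <-> F = T
~((~R & W) <-> (V & ~U)) = ~T = F
Thus S1 is false.

S2: Parsed as ~M <-> (~(R | U) -> (~W <-> ~D))

~M = ~F = T
R | U = T | T = T
~(R | U) = ~T = F
~W = ~F = T
~D = ~T = F
~W <-> ~D = T <-> F = F
~(R | U) -> (~W <-> ~D) = F -> F = T
~M <-> (~(R | U) -> (~W <-> ~D)) = T <-> T = T
Thus S2 is true.

S3: Parsed as ~(M | (~U & ~R)) -> ~D

~U = ~T = F
~R = ~T = F
~U & ~R = F & F = F
M | (~U & ~R) = F | F = F
~(M | (~U & ~R)) = ~F = T
~D = ~T = F
~(M | (~U & ~R)) -> ~D = T -> F = F
Thus S3 is false.

True statements: 1.

1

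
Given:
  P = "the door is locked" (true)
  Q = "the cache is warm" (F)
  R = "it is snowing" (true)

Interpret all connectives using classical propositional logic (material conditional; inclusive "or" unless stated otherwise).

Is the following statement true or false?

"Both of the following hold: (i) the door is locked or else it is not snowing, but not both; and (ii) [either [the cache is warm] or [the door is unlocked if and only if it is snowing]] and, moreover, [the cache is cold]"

false

Parsed as (P xor not R) and ((Q or (not P iff R)) and not Q)

not R = not True = False
P xor not R = True xor False = True
not P = not True = False
not P iff R = False iff True = False
Q or (not P iff R) = False or False = False
not Q = not False = True
(Q or (not P iff R)) and not Q = False and True = False
(P xor not R) and ((Q or (not P iff R)) and not Q) = True and False = False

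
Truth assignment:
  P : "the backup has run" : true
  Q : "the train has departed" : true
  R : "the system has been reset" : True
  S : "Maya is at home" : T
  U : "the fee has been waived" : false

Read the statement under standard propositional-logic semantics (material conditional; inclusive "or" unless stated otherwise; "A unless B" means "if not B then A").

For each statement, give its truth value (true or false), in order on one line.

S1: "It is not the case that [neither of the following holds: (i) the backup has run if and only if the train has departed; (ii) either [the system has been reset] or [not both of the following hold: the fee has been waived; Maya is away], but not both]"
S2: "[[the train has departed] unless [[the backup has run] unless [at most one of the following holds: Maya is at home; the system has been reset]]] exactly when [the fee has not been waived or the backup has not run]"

S1: In symbols: ~((P <-> Q) nor (R xor (U nand ~S)))

P <-> Q = T <-> T = T
~S = ~T = F
U nand ~S = F nand F = T
R xor (U nand ~S) = T xor T = F
(P <-> Q) nor (R xor (U nand ~S)) = T nor F = F
~((P <-> Q) nor (R xor (U nand ~S))) = ~F = T
So S1 is true.

S2: Parsed as (Q | (P | (S nand R))) <-> (~U | ~P)

S nand R = T nand T = F
P | (S nand R) = T | F = T
Q | (P | (S nand R)) = T | T = T
~U = ~F = T
~P = ~T = F
~U | ~P = T | F = T
(Q | (P | (S nand R))) <-> (~U | ~P) = T <-> T = T
Thus S2 is true.

S1 T, S2 T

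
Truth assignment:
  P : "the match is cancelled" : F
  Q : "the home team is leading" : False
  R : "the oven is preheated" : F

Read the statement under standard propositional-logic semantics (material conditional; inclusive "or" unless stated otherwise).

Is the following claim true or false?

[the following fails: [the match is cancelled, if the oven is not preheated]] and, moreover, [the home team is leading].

Parsed as ¬(¬R → P) ∧ Q

¬R = ¬F = T
¬R → P = T → F = F
¬(¬R → P) = ¬F = T
¬(¬R → P) ∧ Q = T ∧ F = F

False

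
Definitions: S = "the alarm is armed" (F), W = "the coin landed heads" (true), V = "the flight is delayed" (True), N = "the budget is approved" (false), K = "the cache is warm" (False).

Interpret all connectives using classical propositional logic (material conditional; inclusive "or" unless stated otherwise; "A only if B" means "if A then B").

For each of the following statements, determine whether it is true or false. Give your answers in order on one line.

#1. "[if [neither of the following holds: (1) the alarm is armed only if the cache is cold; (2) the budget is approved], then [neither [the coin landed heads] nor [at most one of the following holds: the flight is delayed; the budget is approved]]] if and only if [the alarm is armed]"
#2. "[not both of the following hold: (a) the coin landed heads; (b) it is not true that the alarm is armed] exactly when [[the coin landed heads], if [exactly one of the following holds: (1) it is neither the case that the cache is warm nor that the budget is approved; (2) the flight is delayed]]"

#1 False; #2 False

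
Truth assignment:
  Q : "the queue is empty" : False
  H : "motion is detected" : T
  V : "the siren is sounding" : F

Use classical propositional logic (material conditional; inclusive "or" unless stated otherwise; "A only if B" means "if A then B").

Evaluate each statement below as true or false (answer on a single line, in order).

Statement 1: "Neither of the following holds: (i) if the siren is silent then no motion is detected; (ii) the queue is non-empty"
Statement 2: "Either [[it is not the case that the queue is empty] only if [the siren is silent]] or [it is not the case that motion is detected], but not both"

Statement 1 F; Statement 2 T

Statement 1: In symbols: (~V -> ~H) nor ~Q

~V = ~F = T
~H = ~T = F
~V -> ~H = T -> F = F
~Q = ~F = T
(~V -> ~H) nor ~Q = F nor T = F
So Statement 1 is false.

Statement 2: Formalization: (~Q -> ~V) xor ~H

~Q = ~F = T
~V = ~F = T
~Q -> ~V = T -> T = T
~H = ~T = F
(~Q -> ~V) xor ~H = T xor F = T
Hence Statement 2 is true.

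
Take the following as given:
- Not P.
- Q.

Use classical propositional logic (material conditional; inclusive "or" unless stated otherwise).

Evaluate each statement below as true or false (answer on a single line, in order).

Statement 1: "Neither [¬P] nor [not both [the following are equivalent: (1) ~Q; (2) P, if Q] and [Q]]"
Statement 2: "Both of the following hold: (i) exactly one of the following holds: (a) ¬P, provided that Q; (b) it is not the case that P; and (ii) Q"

Statement 1 False, Statement 2 False

Statement 1: Formalization: ¬P ↓ ((¬Q ↔ (Q → P)) ↑ Q)

¬P = ¬F = T
¬Q = ¬T = F
Q → P = T → F = F
¬Q ↔ (Q → P) = F ↔ F = T
(¬Q ↔ (Q → P)) ↑ Q = T ↑ T = F
¬P ↓ ((¬Q ↔ (Q → P)) ↑ Q) = T ↓ F = F
Thus Statement 1 is false.

Statement 2: In symbols: ((Q → ¬P) ⊕ ¬P) ∧ Q

¬P = ¬F = T
Q → ¬P = T → T = T
¬P = ¬F = T
(Q → ¬P) ⊕ ¬P = T ⊕ T = F
((Q → ¬P) ⊕ ¬P) ∧ Q = F ∧ T = F
Thus Statement 2 is false.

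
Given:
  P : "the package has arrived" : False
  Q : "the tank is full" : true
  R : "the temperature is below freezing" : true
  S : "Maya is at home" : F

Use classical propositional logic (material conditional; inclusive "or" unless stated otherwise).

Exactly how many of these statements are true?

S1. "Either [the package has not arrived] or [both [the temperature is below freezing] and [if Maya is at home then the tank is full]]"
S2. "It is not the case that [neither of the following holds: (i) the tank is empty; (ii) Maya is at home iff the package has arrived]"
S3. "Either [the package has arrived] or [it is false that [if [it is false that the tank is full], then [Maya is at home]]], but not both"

2

S1: Parsed as ¬P ∨ (R ∧ (S → Q))

¬P = ¬F = T
S → Q = F → T = T
R ∧ (S → Q) = T ∧ T = T
¬P ∨ (R ∧ (S → Q)) = T ∨ T = T
So S1 is true.

S2: This is ¬(¬Q ↓ (S ↔ P)).

¬Q = ¬T = F
S ↔ P = F ↔ F = T
¬Q ↓ (S ↔ P) = F ↓ T = F
¬(¬Q ↓ (S ↔ P)) = ¬F = T
So S2 is true.

S3: This is P ⊕ ¬(¬Q → S).

¬Q = ¬T = F
¬Q → S = F → F = T
¬(¬Q → S) = ¬T = F
P ⊕ ¬(¬Q → S) = F ⊕ F = F
So S3 is false.

Count: 2.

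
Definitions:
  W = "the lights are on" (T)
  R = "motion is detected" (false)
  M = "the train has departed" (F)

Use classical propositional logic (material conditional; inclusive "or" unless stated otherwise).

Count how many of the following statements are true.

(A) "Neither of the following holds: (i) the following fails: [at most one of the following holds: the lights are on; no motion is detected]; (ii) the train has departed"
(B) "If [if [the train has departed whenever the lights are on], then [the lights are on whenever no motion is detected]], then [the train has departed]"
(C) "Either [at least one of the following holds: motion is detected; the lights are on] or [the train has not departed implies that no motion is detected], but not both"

(A): This is not (W nand not R) nor M.

not R = not False = True
W nand not R = True nand True = False
not (W nand not R) = not False = True
not (W nand not R) nor M = True nor False = False
Thus (A) is false.

(B): Formalization: ((W -> M) -> (not R -> W)) -> M

W -> M = True -> False = False
not R = not False = True
not R -> W = True -> True = True
(W -> M) -> (not R -> W) = False -> True = True
((W -> M) -> (not R -> W)) -> M = True -> False = False
Hence (B) is false.

(C): This is (R or W) xor (not M -> not R).

R or W = False or True = True
not M = not False = True
not R = not False = True
not M -> not R = True -> True = True
(R or W) xor (not M -> not R) = True xor True = False
So (C) is false.

0 of the 3 statements are true (none).

0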